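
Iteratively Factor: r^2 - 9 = (r + 3)*(r - 3)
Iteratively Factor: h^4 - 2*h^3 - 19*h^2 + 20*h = (h + 4)*(h^3 - 6*h^2 + 5*h) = h*(h + 4)*(h^2 - 6*h + 5) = h*(h - 1)*(h + 4)*(h - 5)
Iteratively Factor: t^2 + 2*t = (t + 2)*(t)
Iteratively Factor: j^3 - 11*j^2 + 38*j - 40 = (j - 5)*(j^2 - 6*j + 8) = (j - 5)*(j - 2)*(j - 4)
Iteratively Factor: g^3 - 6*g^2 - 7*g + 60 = (g + 3)*(g^2 - 9*g + 20) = (g - 5)*(g + 3)*(g - 4)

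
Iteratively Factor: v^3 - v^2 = (v)*(v^2 - v) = v*(v - 1)*(v)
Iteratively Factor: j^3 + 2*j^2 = (j)*(j^2 + 2*j) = j^2*(j + 2)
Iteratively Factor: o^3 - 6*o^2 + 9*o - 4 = (o - 4)*(o^2 - 2*o + 1) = (o - 4)*(o - 1)*(o - 1)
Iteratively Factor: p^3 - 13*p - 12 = (p - 4)*(p^2 + 4*p + 3) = (p - 4)*(p + 3)*(p + 1)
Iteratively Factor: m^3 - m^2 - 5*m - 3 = (m + 1)*(m^2 - 2*m - 3) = (m + 1)^2*(m - 3)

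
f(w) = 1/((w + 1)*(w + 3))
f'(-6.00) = 0.04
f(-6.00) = 0.07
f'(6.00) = 0.00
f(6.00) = 0.02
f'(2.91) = -0.02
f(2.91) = 0.04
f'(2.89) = -0.02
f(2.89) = 0.04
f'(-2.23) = 0.51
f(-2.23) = -1.06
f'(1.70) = -0.05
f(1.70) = 0.08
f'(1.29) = -0.07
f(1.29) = 0.10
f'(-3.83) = 0.66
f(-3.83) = 0.43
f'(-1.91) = -0.18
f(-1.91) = -1.01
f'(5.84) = -0.00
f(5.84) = 0.02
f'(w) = -1/((w + 1)*(w + 3)^2) - 1/((w + 1)^2*(w + 3))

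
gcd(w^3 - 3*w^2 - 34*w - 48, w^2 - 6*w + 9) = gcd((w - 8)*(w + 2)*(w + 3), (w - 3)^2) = 1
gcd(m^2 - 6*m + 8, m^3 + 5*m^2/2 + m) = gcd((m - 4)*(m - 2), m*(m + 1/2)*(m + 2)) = 1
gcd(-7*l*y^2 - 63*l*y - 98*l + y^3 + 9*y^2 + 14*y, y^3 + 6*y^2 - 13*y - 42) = y^2 + 9*y + 14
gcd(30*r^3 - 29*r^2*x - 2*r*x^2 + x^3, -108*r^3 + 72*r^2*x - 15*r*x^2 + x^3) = -6*r + x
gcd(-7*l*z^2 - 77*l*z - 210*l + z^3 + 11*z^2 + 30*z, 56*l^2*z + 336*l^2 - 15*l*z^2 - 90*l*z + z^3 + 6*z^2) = -7*l*z - 42*l + z^2 + 6*z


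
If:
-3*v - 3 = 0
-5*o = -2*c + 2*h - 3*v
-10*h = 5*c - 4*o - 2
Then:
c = 29*o/15 + 17/15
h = -17*o/30 - 11/30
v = -1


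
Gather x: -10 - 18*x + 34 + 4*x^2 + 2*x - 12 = 4*x^2 - 16*x + 12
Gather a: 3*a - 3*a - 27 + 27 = 0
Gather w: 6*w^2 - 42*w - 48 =6*w^2 - 42*w - 48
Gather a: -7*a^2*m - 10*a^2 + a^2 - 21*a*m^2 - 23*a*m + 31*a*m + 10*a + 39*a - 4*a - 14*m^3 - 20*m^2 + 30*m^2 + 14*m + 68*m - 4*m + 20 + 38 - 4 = a^2*(-7*m - 9) + a*(-21*m^2 + 8*m + 45) - 14*m^3 + 10*m^2 + 78*m + 54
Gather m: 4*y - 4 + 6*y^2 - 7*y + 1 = 6*y^2 - 3*y - 3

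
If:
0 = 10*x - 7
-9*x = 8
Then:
No Solution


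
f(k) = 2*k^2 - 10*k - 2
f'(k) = 4*k - 10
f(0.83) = -8.92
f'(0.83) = -6.68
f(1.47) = -12.38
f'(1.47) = -4.12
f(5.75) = 6.62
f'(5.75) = 13.00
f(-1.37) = 15.45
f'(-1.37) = -15.48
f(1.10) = -10.58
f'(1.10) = -5.60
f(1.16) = -10.91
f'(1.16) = -5.36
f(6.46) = 16.86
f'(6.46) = 15.84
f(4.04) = -9.76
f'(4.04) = 6.16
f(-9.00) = 250.00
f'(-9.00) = -46.00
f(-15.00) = 598.00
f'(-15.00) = -70.00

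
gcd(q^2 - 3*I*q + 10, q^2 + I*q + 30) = q - 5*I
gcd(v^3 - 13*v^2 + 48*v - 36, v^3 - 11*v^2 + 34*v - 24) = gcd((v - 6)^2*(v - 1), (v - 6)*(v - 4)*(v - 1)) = v^2 - 7*v + 6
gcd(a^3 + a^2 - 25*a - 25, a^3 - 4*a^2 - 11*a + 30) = a - 5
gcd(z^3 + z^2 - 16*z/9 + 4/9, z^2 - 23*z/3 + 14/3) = z - 2/3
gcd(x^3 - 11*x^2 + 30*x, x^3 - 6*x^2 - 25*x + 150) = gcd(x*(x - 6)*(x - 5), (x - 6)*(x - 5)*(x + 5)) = x^2 - 11*x + 30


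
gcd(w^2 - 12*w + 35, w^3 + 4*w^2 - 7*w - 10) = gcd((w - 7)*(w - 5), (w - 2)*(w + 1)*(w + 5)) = 1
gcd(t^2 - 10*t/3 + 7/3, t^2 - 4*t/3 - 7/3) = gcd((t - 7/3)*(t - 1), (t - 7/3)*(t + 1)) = t - 7/3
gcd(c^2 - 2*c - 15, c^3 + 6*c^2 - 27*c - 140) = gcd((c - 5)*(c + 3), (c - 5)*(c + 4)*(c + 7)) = c - 5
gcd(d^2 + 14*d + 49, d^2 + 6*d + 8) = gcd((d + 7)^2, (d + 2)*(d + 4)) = 1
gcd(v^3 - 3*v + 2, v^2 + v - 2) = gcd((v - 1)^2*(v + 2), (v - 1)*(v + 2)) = v^2 + v - 2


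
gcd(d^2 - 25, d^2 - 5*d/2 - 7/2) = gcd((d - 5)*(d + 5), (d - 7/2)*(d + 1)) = 1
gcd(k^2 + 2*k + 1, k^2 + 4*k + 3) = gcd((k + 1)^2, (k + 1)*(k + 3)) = k + 1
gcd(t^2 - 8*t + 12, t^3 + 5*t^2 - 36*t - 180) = t - 6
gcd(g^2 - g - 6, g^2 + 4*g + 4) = g + 2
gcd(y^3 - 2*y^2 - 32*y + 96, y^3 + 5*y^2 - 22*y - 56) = y - 4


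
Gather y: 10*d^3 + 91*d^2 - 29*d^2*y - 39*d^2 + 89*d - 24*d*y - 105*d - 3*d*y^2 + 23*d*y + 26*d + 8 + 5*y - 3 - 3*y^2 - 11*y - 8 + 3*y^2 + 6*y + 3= 10*d^3 + 52*d^2 - 3*d*y^2 + 10*d + y*(-29*d^2 - d)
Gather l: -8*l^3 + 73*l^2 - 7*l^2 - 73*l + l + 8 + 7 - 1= -8*l^3 + 66*l^2 - 72*l + 14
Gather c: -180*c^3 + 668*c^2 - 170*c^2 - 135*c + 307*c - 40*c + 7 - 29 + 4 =-180*c^3 + 498*c^2 + 132*c - 18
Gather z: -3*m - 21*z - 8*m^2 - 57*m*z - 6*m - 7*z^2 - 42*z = -8*m^2 - 9*m - 7*z^2 + z*(-57*m - 63)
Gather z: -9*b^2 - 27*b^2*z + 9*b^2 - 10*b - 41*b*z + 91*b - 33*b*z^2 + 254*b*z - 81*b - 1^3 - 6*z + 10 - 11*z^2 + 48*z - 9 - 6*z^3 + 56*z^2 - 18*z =-6*z^3 + z^2*(45 - 33*b) + z*(-27*b^2 + 213*b + 24)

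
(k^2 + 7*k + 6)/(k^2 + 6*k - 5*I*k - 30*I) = (k + 1)/(k - 5*I)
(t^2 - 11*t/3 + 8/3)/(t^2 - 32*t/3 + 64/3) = (t - 1)/(t - 8)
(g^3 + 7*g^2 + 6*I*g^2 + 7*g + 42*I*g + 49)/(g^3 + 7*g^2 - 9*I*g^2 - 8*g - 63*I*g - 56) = (g + 7*I)/(g - 8*I)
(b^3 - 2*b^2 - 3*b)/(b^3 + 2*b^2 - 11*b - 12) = b/(b + 4)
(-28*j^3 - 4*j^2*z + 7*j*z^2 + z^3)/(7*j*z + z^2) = -4*j^2/z + z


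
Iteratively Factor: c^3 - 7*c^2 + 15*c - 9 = (c - 3)*(c^2 - 4*c + 3) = (c - 3)^2*(c - 1)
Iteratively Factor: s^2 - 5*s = (s)*(s - 5)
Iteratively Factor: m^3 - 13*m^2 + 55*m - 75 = (m - 3)*(m^2 - 10*m + 25) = (m - 5)*(m - 3)*(m - 5)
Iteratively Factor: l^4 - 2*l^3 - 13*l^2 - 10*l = (l + 1)*(l^3 - 3*l^2 - 10*l) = (l + 1)*(l + 2)*(l^2 - 5*l) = (l - 5)*(l + 1)*(l + 2)*(l)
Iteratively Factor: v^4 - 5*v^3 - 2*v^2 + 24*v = (v - 4)*(v^3 - v^2 - 6*v) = v*(v - 4)*(v^2 - v - 6) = v*(v - 4)*(v - 3)*(v + 2)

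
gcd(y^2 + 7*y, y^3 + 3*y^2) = y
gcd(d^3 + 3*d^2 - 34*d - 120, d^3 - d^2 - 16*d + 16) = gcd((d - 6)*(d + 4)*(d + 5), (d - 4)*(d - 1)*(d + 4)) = d + 4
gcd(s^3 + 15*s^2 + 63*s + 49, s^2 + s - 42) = s + 7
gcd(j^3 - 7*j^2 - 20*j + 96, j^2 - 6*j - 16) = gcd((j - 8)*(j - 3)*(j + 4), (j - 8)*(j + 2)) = j - 8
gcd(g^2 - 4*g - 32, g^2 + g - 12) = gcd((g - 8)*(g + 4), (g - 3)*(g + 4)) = g + 4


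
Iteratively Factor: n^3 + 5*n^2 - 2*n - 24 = (n + 3)*(n^2 + 2*n - 8) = (n + 3)*(n + 4)*(n - 2)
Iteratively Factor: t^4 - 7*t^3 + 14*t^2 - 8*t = (t - 1)*(t^3 - 6*t^2 + 8*t) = (t - 2)*(t - 1)*(t^2 - 4*t) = t*(t - 2)*(t - 1)*(t - 4)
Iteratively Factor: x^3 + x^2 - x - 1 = (x + 1)*(x^2 - 1) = (x + 1)^2*(x - 1)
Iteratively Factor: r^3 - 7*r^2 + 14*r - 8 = (r - 2)*(r^2 - 5*r + 4) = (r - 4)*(r - 2)*(r - 1)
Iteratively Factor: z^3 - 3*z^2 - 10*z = (z)*(z^2 - 3*z - 10) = z*(z + 2)*(z - 5)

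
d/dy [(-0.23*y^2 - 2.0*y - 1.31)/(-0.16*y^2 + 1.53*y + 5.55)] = (-0.6719*y^2 - 2.9722*y - 9.0957)/(0.0256*y^4 - 0.4896*y^3 + 0.5649*y^2 + 16.983*y + 30.8025)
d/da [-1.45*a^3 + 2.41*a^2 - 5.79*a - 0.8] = -4.35*a^2 + 4.82*a - 5.79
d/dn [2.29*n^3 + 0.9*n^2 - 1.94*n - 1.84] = 6.87*n^2 + 1.8*n - 1.94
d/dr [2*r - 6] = 2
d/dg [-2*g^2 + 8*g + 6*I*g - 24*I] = -4*g + 8 + 6*I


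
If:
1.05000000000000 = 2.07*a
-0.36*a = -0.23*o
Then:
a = 0.51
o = 0.79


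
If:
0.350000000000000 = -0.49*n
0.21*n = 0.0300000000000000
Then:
No Solution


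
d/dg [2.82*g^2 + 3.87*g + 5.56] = 5.64*g + 3.87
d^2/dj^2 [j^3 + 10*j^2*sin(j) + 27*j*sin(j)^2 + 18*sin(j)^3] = -10*j^2*sin(j) + 40*j*cos(j) + 54*j*cos(2*j) + 6*j + 13*sin(j)/2 + 54*sin(2*j) + 81*sin(3*j)/2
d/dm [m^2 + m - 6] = 2*m + 1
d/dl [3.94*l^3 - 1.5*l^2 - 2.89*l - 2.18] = 11.82*l^2 - 3.0*l - 2.89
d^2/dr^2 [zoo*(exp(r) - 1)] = zoo*exp(r)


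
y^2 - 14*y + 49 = (y - 7)^2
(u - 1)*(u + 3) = u^2 + 2*u - 3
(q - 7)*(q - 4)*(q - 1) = q^3 - 12*q^2 + 39*q - 28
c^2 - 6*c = c*(c - 6)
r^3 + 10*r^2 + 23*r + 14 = (r + 1)*(r + 2)*(r + 7)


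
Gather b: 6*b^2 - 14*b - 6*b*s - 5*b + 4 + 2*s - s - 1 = 6*b^2 + b*(-6*s - 19) + s + 3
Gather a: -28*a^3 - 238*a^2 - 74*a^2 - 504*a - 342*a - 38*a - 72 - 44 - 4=-28*a^3 - 312*a^2 - 884*a - 120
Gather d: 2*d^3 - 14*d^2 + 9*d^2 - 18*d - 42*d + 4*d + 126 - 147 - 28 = 2*d^3 - 5*d^2 - 56*d - 49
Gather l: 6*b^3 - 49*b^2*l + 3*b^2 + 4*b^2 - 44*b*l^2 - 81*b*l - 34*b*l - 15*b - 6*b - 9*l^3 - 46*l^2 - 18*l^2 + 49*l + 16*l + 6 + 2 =6*b^3 + 7*b^2 - 21*b - 9*l^3 + l^2*(-44*b - 64) + l*(-49*b^2 - 115*b + 65) + 8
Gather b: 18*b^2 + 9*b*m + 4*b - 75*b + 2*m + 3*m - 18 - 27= 18*b^2 + b*(9*m - 71) + 5*m - 45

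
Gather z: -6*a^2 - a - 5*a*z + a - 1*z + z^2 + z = -6*a^2 - 5*a*z + z^2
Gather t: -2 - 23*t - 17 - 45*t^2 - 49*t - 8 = -45*t^2 - 72*t - 27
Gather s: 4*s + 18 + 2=4*s + 20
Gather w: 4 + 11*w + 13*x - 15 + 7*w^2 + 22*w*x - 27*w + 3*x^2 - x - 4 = 7*w^2 + w*(22*x - 16) + 3*x^2 + 12*x - 15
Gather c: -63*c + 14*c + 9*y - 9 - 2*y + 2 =-49*c + 7*y - 7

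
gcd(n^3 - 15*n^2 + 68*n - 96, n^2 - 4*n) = n - 4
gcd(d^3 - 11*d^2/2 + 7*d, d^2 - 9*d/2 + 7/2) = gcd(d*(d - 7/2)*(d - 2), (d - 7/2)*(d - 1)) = d - 7/2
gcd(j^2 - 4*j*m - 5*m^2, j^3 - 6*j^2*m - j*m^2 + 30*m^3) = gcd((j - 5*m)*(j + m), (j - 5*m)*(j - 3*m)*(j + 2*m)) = j - 5*m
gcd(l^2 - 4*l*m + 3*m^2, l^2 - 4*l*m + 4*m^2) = 1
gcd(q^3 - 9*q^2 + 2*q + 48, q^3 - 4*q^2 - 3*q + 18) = q^2 - q - 6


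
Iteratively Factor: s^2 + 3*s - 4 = (s + 4)*(s - 1)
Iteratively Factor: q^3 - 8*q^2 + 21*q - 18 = (q - 2)*(q^2 - 6*q + 9) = (q - 3)*(q - 2)*(q - 3)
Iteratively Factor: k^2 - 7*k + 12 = (k - 4)*(k - 3)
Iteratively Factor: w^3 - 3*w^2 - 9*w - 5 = (w + 1)*(w^2 - 4*w - 5) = (w - 5)*(w + 1)*(w + 1)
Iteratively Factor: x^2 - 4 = (x + 2)*(x - 2)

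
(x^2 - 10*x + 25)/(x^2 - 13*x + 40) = (x - 5)/(x - 8)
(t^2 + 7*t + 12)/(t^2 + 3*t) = (t + 4)/t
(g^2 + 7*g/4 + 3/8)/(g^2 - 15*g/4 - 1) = (g + 3/2)/(g - 4)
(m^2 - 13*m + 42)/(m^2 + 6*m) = (m^2 - 13*m + 42)/(m*(m + 6))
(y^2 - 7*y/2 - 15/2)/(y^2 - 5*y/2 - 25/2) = (2*y + 3)/(2*y + 5)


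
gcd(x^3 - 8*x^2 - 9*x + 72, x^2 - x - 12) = x + 3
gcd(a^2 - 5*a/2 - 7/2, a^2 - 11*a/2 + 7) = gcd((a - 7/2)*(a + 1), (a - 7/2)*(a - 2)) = a - 7/2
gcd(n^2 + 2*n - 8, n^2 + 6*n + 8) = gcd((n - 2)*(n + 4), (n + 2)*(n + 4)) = n + 4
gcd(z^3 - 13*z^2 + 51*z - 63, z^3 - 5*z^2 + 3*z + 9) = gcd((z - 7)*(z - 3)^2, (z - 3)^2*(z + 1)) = z^2 - 6*z + 9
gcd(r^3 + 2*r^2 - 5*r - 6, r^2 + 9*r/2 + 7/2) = r + 1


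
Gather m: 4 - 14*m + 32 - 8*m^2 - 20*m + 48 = -8*m^2 - 34*m + 84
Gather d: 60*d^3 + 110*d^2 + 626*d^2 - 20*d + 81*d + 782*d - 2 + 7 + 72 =60*d^3 + 736*d^2 + 843*d + 77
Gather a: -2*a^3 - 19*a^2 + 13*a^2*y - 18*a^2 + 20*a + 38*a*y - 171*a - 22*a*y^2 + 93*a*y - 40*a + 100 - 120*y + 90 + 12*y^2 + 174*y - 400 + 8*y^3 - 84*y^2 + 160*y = -2*a^3 + a^2*(13*y - 37) + a*(-22*y^2 + 131*y - 191) + 8*y^3 - 72*y^2 + 214*y - 210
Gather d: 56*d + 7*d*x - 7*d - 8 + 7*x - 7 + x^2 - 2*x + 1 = d*(7*x + 49) + x^2 + 5*x - 14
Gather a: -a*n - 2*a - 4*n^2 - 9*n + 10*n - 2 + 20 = a*(-n - 2) - 4*n^2 + n + 18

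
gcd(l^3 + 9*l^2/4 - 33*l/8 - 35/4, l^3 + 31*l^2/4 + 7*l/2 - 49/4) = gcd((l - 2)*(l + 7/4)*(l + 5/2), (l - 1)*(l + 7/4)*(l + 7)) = l + 7/4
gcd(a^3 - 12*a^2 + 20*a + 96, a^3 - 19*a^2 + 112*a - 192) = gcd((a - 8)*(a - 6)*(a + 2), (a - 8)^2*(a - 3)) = a - 8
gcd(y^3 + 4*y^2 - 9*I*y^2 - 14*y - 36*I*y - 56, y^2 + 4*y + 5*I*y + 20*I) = y + 4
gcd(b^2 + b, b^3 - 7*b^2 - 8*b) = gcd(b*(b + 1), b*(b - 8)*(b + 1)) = b^2 + b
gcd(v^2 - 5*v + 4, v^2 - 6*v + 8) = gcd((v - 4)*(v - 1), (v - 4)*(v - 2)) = v - 4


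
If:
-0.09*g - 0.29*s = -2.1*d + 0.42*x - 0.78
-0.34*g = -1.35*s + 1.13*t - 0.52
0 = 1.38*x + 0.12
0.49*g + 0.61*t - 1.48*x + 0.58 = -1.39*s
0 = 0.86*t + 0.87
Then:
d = -0.41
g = 1.93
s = -0.75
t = -1.01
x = -0.09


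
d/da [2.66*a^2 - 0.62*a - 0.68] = 5.32*a - 0.62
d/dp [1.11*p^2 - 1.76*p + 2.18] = 2.22*p - 1.76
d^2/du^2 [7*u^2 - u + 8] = 14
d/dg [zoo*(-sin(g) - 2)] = zoo*cos(g)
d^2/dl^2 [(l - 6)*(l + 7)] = 2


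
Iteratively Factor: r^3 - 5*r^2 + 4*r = (r - 4)*(r^2 - r) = (r - 4)*(r - 1)*(r)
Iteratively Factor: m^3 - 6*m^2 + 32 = (m - 4)*(m^2 - 2*m - 8) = (m - 4)*(m + 2)*(m - 4)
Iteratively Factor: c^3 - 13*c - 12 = (c - 4)*(c^2 + 4*c + 3) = (c - 4)*(c + 1)*(c + 3)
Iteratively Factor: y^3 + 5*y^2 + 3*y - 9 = (y + 3)*(y^2 + 2*y - 3) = (y + 3)^2*(y - 1)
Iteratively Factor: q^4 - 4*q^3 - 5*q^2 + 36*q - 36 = (q + 3)*(q^3 - 7*q^2 + 16*q - 12) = (q - 3)*(q + 3)*(q^2 - 4*q + 4) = (q - 3)*(q - 2)*(q + 3)*(q - 2)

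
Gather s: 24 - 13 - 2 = 9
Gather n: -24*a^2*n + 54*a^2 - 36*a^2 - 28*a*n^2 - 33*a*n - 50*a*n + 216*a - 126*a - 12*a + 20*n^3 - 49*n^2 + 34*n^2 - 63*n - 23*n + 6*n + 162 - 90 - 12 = 18*a^2 + 78*a + 20*n^3 + n^2*(-28*a - 15) + n*(-24*a^2 - 83*a - 80) + 60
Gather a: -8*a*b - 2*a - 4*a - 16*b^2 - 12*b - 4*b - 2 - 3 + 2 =a*(-8*b - 6) - 16*b^2 - 16*b - 3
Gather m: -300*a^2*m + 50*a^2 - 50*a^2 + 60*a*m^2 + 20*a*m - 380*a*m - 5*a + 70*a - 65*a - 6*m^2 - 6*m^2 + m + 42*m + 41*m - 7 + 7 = m^2*(60*a - 12) + m*(-300*a^2 - 360*a + 84)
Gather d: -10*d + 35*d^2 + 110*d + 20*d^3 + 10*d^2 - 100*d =20*d^3 + 45*d^2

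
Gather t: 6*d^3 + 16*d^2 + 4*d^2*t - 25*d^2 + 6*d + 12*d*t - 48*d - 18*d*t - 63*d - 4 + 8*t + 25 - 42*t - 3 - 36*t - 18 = 6*d^3 - 9*d^2 - 105*d + t*(4*d^2 - 6*d - 70)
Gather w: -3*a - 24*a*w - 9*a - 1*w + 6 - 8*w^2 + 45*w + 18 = -12*a - 8*w^2 + w*(44 - 24*a) + 24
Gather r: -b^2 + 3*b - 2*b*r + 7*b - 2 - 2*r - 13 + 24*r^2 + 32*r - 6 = -b^2 + 10*b + 24*r^2 + r*(30 - 2*b) - 21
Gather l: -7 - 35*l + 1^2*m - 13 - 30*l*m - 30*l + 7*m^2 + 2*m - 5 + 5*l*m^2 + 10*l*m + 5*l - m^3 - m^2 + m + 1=l*(5*m^2 - 20*m - 60) - m^3 + 6*m^2 + 4*m - 24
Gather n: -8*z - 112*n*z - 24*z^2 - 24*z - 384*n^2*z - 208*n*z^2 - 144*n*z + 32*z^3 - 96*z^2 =-384*n^2*z + n*(-208*z^2 - 256*z) + 32*z^3 - 120*z^2 - 32*z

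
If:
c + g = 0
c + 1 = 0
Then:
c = -1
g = 1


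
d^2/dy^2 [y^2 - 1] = 2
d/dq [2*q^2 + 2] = 4*q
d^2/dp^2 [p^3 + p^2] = 6*p + 2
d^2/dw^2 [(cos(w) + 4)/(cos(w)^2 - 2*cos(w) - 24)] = (sin(w)^2 - 6*cos(w) + 1)/(cos(w) - 6)^3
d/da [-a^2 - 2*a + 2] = -2*a - 2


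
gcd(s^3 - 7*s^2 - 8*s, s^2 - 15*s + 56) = s - 8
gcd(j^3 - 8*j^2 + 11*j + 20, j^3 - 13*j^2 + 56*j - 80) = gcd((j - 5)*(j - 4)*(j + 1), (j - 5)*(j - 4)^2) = j^2 - 9*j + 20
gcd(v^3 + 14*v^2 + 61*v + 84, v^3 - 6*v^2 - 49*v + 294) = v + 7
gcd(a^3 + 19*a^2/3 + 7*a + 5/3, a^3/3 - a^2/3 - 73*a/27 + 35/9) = 1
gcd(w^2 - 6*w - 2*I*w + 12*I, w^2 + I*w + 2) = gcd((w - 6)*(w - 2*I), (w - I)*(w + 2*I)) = 1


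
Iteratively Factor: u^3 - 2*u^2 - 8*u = (u - 4)*(u^2 + 2*u) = (u - 4)*(u + 2)*(u)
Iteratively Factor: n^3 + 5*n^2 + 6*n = (n + 3)*(n^2 + 2*n) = (n + 2)*(n + 3)*(n)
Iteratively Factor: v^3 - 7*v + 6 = (v - 1)*(v^2 + v - 6) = (v - 1)*(v + 3)*(v - 2)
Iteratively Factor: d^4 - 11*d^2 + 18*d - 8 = (d - 2)*(d^3 + 2*d^2 - 7*d + 4) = (d - 2)*(d + 4)*(d^2 - 2*d + 1) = (d - 2)*(d - 1)*(d + 4)*(d - 1)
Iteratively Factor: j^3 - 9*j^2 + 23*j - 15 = (j - 5)*(j^2 - 4*j + 3) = (j - 5)*(j - 3)*(j - 1)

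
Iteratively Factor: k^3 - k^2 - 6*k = (k + 2)*(k^2 - 3*k) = (k - 3)*(k + 2)*(k)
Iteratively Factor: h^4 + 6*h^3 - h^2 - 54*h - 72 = (h + 3)*(h^3 + 3*h^2 - 10*h - 24) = (h + 2)*(h + 3)*(h^2 + h - 12) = (h + 2)*(h + 3)*(h + 4)*(h - 3)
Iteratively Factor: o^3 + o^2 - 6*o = (o + 3)*(o^2 - 2*o) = o*(o + 3)*(o - 2)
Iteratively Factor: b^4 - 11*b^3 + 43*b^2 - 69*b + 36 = (b - 4)*(b^3 - 7*b^2 + 15*b - 9) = (b - 4)*(b - 3)*(b^2 - 4*b + 3) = (b - 4)*(b - 3)*(b - 1)*(b - 3)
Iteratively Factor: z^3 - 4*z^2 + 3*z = (z)*(z^2 - 4*z + 3) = z*(z - 3)*(z - 1)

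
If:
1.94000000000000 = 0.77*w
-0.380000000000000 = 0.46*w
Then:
No Solution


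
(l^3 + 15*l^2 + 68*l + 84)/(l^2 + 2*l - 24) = (l^2 + 9*l + 14)/(l - 4)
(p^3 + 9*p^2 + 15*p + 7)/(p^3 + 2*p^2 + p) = (p + 7)/p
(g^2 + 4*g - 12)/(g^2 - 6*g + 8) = (g + 6)/(g - 4)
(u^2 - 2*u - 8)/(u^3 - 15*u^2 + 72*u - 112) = (u + 2)/(u^2 - 11*u + 28)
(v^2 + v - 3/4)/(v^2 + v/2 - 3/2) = (v - 1/2)/(v - 1)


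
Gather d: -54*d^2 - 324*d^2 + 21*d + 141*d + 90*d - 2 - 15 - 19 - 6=-378*d^2 + 252*d - 42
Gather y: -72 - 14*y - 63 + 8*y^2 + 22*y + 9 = 8*y^2 + 8*y - 126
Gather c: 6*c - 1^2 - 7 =6*c - 8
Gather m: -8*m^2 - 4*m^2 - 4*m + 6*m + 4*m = -12*m^2 + 6*m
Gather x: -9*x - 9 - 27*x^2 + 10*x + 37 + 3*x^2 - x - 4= 24 - 24*x^2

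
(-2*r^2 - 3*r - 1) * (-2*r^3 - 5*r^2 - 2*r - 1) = 4*r^5 + 16*r^4 + 21*r^3 + 13*r^2 + 5*r + 1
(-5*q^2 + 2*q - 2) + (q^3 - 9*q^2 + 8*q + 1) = q^3 - 14*q^2 + 10*q - 1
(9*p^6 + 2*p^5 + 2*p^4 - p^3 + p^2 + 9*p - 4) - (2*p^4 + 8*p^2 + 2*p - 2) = 9*p^6 + 2*p^5 - p^3 - 7*p^2 + 7*p - 2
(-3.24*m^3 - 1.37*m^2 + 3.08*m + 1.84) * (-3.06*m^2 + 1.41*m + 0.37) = 9.9144*m^5 - 0.3762*m^4 - 12.5553*m^3 - 1.7945*m^2 + 3.734*m + 0.6808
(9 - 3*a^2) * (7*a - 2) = -21*a^3 + 6*a^2 + 63*a - 18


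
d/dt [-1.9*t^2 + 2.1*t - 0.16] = 2.1 - 3.8*t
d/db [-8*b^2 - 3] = -16*b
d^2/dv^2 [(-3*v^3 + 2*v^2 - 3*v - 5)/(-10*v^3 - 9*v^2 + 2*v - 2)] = 2*(-470*v^6 + 1080*v^5 + 3330*v^4 + 4105*v^3 + 627*v^2 - 696*v - 66)/(1000*v^9 + 2700*v^8 + 1830*v^7 + 249*v^6 + 714*v^5 + 354*v^4 - 104*v^3 + 132*v^2 - 24*v + 8)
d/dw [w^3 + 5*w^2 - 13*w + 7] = 3*w^2 + 10*w - 13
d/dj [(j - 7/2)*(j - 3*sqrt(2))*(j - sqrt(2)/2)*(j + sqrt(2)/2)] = 4*j^3 - 9*sqrt(2)*j^2 - 21*j^2/2 - j + 21*sqrt(2)*j + 7/4 + 3*sqrt(2)/2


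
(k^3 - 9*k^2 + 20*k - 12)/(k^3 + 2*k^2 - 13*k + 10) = (k - 6)/(k + 5)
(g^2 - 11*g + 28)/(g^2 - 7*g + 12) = (g - 7)/(g - 3)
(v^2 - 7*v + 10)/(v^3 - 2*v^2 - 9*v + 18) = (v - 5)/(v^2 - 9)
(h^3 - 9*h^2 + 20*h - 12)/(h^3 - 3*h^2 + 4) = (h^2 - 7*h + 6)/(h^2 - h - 2)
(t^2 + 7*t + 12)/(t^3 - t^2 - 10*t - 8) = (t^2 + 7*t + 12)/(t^3 - t^2 - 10*t - 8)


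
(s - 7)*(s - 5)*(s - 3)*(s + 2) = s^4 - 13*s^3 + 41*s^2 + 37*s - 210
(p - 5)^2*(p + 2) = p^3 - 8*p^2 + 5*p + 50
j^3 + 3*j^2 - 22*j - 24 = (j - 4)*(j + 1)*(j + 6)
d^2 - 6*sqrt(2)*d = d*(d - 6*sqrt(2))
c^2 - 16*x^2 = (c - 4*x)*(c + 4*x)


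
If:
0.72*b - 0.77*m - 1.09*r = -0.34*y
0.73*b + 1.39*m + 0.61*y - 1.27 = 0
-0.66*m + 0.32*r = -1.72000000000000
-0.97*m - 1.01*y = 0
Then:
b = -0.15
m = 1.72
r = -1.83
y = -1.65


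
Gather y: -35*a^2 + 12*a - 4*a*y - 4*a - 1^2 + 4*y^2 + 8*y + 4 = -35*a^2 + 8*a + 4*y^2 + y*(8 - 4*a) + 3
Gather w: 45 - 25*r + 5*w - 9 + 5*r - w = -20*r + 4*w + 36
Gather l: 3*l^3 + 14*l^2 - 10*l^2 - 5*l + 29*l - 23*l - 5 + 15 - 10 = 3*l^3 + 4*l^2 + l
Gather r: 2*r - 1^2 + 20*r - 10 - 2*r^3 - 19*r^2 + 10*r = -2*r^3 - 19*r^2 + 32*r - 11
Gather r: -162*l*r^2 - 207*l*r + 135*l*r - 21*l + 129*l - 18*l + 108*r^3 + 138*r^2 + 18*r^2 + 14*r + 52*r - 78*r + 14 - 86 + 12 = 90*l + 108*r^3 + r^2*(156 - 162*l) + r*(-72*l - 12) - 60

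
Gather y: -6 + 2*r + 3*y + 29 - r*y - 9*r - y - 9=-7*r + y*(2 - r) + 14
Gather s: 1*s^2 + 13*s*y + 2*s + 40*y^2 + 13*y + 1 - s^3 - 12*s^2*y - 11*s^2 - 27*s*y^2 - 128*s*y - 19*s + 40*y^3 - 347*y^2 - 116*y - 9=-s^3 + s^2*(-12*y - 10) + s*(-27*y^2 - 115*y - 17) + 40*y^3 - 307*y^2 - 103*y - 8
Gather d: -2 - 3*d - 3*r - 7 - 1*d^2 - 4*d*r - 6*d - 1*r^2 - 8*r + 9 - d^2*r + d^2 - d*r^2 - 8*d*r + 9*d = -d^2*r + d*(-r^2 - 12*r) - r^2 - 11*r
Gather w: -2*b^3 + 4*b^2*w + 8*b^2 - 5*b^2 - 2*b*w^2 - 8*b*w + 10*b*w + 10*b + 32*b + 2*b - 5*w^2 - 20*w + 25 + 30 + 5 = -2*b^3 + 3*b^2 + 44*b + w^2*(-2*b - 5) + w*(4*b^2 + 2*b - 20) + 60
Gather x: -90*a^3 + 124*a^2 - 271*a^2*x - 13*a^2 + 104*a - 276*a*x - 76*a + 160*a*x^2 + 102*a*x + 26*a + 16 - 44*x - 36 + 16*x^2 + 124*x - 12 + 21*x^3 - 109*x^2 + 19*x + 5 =-90*a^3 + 111*a^2 + 54*a + 21*x^3 + x^2*(160*a - 93) + x*(-271*a^2 - 174*a + 99) - 27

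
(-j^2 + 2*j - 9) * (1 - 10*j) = 10*j^3 - 21*j^2 + 92*j - 9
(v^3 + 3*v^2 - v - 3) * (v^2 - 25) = v^5 + 3*v^4 - 26*v^3 - 78*v^2 + 25*v + 75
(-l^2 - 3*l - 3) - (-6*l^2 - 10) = 5*l^2 - 3*l + 7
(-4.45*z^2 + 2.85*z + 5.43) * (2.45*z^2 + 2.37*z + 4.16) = -10.9025*z^4 - 3.564*z^3 + 1.546*z^2 + 24.7251*z + 22.5888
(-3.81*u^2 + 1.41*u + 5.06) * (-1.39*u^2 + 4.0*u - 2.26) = 5.2959*u^4 - 17.1999*u^3 + 7.2172*u^2 + 17.0534*u - 11.4356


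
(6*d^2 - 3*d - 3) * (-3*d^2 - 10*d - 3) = -18*d^4 - 51*d^3 + 21*d^2 + 39*d + 9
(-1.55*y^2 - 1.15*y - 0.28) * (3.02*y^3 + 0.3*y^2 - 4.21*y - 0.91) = -4.681*y^5 - 3.938*y^4 + 5.3349*y^3 + 6.168*y^2 + 2.2253*y + 0.2548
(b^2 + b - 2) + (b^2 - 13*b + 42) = 2*b^2 - 12*b + 40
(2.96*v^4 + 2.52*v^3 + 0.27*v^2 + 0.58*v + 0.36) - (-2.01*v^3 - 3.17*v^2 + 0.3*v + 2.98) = 2.96*v^4 + 4.53*v^3 + 3.44*v^2 + 0.28*v - 2.62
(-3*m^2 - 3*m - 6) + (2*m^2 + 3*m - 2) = -m^2 - 8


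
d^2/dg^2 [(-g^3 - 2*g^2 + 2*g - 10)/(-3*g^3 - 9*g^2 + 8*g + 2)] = 2*(-9*g^6 + 18*g^5 + 558*g^4 + 2260*g^3 + 1794*g^2 - 2076*g + 860)/(27*g^9 + 243*g^8 + 513*g^7 - 621*g^6 - 1692*g^5 + 1530*g^4 + 388*g^3 - 276*g^2 - 96*g - 8)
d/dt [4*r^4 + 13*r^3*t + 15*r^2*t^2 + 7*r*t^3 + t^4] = 13*r^3 + 30*r^2*t + 21*r*t^2 + 4*t^3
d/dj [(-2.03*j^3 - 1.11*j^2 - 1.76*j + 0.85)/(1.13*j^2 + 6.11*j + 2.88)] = (-2.2939*j^4 - 24.8066*j^3 - 22.3325*j^2 - 8.3146*j - 10.2623)/(1.2769*j^4 + 13.8086*j^3 + 43.8409*j^2 + 35.1936*j + 8.2944)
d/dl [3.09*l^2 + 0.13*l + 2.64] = 6.18*l + 0.13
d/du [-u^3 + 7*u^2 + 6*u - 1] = -3*u^2 + 14*u + 6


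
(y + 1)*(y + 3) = y^2 + 4*y + 3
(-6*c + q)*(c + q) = -6*c^2 - 5*c*q + q^2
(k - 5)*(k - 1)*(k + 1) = k^3 - 5*k^2 - k + 5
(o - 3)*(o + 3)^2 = o^3 + 3*o^2 - 9*o - 27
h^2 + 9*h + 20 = (h + 4)*(h + 5)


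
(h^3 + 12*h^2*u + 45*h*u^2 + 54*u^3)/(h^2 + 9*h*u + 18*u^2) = h + 3*u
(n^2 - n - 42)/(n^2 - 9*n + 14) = (n + 6)/(n - 2)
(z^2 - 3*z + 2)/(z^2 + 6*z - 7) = (z - 2)/(z + 7)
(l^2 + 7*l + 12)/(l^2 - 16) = (l + 3)/(l - 4)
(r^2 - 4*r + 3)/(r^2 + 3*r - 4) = (r - 3)/(r + 4)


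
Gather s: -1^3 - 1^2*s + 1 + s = 0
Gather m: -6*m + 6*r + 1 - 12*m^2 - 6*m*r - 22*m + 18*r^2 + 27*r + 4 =-12*m^2 + m*(-6*r - 28) + 18*r^2 + 33*r + 5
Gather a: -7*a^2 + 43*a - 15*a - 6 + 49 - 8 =-7*a^2 + 28*a + 35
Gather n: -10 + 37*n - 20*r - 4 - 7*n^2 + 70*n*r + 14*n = -7*n^2 + n*(70*r + 51) - 20*r - 14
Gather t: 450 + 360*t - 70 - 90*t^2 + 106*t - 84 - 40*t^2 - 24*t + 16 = -130*t^2 + 442*t + 312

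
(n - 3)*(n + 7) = n^2 + 4*n - 21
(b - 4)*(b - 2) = b^2 - 6*b + 8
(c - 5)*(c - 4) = c^2 - 9*c + 20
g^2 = g^2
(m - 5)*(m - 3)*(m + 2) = m^3 - 6*m^2 - m + 30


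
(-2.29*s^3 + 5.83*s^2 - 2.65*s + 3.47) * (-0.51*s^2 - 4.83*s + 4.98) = 1.1679*s^5 + 8.0874*s^4 - 38.2116*s^3 + 40.0632*s^2 - 29.9571*s + 17.2806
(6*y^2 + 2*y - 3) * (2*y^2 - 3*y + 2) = 12*y^4 - 14*y^3 + 13*y - 6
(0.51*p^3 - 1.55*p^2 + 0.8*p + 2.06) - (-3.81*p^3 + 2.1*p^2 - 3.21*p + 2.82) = 4.32*p^3 - 3.65*p^2 + 4.01*p - 0.76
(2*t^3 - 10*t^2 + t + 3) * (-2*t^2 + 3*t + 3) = -4*t^5 + 26*t^4 - 26*t^3 - 33*t^2 + 12*t + 9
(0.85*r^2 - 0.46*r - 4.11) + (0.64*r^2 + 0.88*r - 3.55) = 1.49*r^2 + 0.42*r - 7.66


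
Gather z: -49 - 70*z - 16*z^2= -16*z^2 - 70*z - 49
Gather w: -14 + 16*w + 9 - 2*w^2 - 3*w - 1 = -2*w^2 + 13*w - 6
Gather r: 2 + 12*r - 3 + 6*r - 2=18*r - 3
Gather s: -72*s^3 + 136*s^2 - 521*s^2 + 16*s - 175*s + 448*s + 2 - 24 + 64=-72*s^3 - 385*s^2 + 289*s + 42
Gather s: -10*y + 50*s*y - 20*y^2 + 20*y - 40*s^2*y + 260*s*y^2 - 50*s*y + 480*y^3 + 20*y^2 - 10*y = -40*s^2*y + 260*s*y^2 + 480*y^3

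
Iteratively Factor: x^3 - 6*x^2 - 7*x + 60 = (x - 4)*(x^2 - 2*x - 15) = (x - 4)*(x + 3)*(x - 5)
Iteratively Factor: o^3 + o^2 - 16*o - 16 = (o - 4)*(o^2 + 5*o + 4) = (o - 4)*(o + 4)*(o + 1)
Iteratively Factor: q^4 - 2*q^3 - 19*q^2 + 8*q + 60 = (q + 2)*(q^3 - 4*q^2 - 11*q + 30) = (q + 2)*(q + 3)*(q^2 - 7*q + 10) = (q - 5)*(q + 2)*(q + 3)*(q - 2)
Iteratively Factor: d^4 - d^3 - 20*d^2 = (d + 4)*(d^3 - 5*d^2) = d*(d + 4)*(d^2 - 5*d) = d^2*(d + 4)*(d - 5)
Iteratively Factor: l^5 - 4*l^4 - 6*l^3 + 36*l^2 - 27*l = (l - 3)*(l^4 - l^3 - 9*l^2 + 9*l) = (l - 3)*(l - 1)*(l^3 - 9*l) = (l - 3)*(l - 1)*(l + 3)*(l^2 - 3*l) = (l - 3)^2*(l - 1)*(l + 3)*(l)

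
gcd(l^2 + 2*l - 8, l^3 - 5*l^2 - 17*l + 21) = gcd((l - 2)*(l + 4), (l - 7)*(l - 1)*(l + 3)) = 1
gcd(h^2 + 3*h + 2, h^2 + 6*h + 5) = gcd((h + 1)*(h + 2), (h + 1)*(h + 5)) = h + 1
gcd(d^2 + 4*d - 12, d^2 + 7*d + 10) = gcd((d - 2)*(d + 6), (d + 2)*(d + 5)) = 1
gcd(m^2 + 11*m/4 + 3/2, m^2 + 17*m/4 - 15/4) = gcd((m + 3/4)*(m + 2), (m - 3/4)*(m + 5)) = 1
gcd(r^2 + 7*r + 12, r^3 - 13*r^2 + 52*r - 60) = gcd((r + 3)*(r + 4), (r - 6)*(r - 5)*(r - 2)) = 1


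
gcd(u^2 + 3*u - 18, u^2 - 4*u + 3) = u - 3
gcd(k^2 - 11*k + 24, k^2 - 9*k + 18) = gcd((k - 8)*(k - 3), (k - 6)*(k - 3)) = k - 3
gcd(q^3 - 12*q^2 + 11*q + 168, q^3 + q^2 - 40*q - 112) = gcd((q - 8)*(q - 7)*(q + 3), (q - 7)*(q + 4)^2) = q - 7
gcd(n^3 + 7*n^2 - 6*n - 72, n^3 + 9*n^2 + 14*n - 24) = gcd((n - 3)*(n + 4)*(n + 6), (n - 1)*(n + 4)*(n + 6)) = n^2 + 10*n + 24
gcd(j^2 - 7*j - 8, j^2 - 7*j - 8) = j^2 - 7*j - 8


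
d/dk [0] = 0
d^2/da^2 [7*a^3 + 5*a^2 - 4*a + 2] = 42*a + 10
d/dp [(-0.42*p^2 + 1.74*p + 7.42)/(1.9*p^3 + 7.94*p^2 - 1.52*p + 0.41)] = (0.798*p^4 - 6.612*p^3 - 55.4712*p^2 - 118.174*p + 11.9918)/(3.61*p^6 + 30.172*p^5 + 57.2676*p^4 - 22.5796*p^3 + 8.8212*p^2 - 1.2464*p + 0.1681)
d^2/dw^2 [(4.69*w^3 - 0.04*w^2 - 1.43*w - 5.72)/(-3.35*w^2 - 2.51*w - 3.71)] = (88.9080620000001*w^3 + 120.130866*w^2 - 205.378584*w - 95.640374)/(37.595375*w^6 + 84.505425*w^5 + 188.22243*w^4 + 202.986461*w^3 + 208.449318*w^2 + 103.643673*w + 51.064811)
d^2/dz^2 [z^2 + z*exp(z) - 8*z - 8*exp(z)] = z*exp(z) - 6*exp(z) + 2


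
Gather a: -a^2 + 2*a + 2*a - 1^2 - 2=-a^2 + 4*a - 3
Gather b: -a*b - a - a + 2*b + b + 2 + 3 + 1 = -2*a + b*(3 - a) + 6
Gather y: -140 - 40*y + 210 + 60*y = 20*y + 70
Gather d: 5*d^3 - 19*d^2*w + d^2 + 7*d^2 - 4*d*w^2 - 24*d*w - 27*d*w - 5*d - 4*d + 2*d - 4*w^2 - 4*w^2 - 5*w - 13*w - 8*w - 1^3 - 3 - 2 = 5*d^3 + d^2*(8 - 19*w) + d*(-4*w^2 - 51*w - 7) - 8*w^2 - 26*w - 6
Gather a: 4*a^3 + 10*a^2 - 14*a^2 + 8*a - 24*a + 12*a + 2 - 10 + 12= 4*a^3 - 4*a^2 - 4*a + 4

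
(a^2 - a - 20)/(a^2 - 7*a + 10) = (a + 4)/(a - 2)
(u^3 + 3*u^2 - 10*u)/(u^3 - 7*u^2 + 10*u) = (u + 5)/(u - 5)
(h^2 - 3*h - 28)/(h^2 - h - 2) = (-h^2 + 3*h + 28)/(-h^2 + h + 2)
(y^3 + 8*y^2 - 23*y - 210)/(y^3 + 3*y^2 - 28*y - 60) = (y + 7)/(y + 2)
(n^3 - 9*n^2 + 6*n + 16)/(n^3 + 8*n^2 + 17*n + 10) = (n^2 - 10*n + 16)/(n^2 + 7*n + 10)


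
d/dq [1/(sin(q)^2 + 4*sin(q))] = -2*(sin(q) + 2)*cos(q)/((sin(q) + 4)^2*sin(q)^2)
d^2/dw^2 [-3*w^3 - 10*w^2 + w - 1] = -18*w - 20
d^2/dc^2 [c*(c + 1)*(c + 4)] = 6*c + 10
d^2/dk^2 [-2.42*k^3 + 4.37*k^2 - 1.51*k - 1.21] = 8.74 - 14.52*k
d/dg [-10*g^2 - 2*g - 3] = -20*g - 2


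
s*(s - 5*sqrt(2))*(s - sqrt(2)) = s^3 - 6*sqrt(2)*s^2 + 10*s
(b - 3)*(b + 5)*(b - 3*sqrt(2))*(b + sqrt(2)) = b^4 - 2*sqrt(2)*b^3 + 2*b^3 - 21*b^2 - 4*sqrt(2)*b^2 - 12*b + 30*sqrt(2)*b + 90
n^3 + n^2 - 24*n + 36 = (n - 3)*(n - 2)*(n + 6)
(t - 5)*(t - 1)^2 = t^3 - 7*t^2 + 11*t - 5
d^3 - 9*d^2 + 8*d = d*(d - 8)*(d - 1)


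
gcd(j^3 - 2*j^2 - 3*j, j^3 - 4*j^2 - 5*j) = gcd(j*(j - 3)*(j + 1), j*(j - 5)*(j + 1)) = j^2 + j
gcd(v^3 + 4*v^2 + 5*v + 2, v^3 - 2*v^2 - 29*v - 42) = v + 2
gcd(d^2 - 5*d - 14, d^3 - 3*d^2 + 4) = 1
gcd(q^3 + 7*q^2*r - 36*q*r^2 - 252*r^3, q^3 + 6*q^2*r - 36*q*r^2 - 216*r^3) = q^2 - 36*r^2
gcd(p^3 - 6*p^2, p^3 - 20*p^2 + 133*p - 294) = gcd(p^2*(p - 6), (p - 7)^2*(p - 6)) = p - 6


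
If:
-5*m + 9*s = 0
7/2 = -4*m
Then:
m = -7/8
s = -35/72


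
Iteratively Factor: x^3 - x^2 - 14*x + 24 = (x - 3)*(x^2 + 2*x - 8) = (x - 3)*(x - 2)*(x + 4)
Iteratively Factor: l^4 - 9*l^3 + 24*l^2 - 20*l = (l - 2)*(l^3 - 7*l^2 + 10*l) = (l - 2)^2*(l^2 - 5*l) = (l - 5)*(l - 2)^2*(l)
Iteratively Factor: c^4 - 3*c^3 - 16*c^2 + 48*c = (c - 3)*(c^3 - 16*c) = c*(c - 3)*(c^2 - 16) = c*(c - 3)*(c + 4)*(c - 4)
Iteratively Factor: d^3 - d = (d - 1)*(d^2 + d) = d*(d - 1)*(d + 1)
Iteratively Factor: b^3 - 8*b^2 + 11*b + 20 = (b - 5)*(b^2 - 3*b - 4) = (b - 5)*(b - 4)*(b + 1)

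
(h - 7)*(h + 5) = h^2 - 2*h - 35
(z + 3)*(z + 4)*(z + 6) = z^3 + 13*z^2 + 54*z + 72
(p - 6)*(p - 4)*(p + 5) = p^3 - 5*p^2 - 26*p + 120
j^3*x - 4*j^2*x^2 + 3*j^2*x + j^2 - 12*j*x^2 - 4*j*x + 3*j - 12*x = (j + 3)*(j - 4*x)*(j*x + 1)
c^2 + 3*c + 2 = (c + 1)*(c + 2)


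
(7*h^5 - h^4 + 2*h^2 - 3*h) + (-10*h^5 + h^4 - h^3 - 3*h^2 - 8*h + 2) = -3*h^5 - h^3 - h^2 - 11*h + 2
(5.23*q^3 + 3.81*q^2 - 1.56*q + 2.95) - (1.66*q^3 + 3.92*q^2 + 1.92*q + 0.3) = 3.57*q^3 - 0.11*q^2 - 3.48*q + 2.65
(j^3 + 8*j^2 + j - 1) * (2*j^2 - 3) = 2*j^5 + 16*j^4 - j^3 - 26*j^2 - 3*j + 3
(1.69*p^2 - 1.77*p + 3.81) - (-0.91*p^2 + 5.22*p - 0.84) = 2.6*p^2 - 6.99*p + 4.65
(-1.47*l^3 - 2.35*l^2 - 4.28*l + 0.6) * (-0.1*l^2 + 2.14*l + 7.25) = 0.147*l^5 - 2.9108*l^4 - 15.2585*l^3 - 26.2567*l^2 - 29.746*l + 4.35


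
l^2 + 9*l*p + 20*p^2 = (l + 4*p)*(l + 5*p)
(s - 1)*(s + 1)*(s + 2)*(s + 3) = s^4 + 5*s^3 + 5*s^2 - 5*s - 6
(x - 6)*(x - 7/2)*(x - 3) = x^3 - 25*x^2/2 + 99*x/2 - 63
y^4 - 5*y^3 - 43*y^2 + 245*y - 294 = (y - 7)*(y - 3)*(y - 2)*(y + 7)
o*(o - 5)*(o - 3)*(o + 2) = o^4 - 6*o^3 - o^2 + 30*o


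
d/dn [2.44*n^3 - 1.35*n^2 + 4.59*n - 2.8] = 7.32*n^2 - 2.7*n + 4.59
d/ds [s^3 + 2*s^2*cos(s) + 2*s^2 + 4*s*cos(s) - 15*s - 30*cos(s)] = -2*s^2*sin(s) + 3*s^2 + 4*sqrt(2)*s*cos(s + pi/4) + 4*s + 30*sin(s) + 4*cos(s) - 15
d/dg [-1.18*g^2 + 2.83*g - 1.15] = 2.83 - 2.36*g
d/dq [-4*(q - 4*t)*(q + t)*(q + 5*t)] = -12*q^2 - 16*q*t + 76*t^2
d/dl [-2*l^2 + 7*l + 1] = 7 - 4*l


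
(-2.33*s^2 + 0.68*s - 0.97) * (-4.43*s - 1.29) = 10.3219*s^3 - 0.00669999999999993*s^2 + 3.4199*s + 1.2513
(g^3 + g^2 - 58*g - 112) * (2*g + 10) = 2*g^4 + 12*g^3 - 106*g^2 - 804*g - 1120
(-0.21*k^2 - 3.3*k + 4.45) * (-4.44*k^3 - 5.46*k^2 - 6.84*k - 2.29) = 0.9324*k^5 + 15.7986*k^4 - 0.303600000000002*k^3 - 1.2441*k^2 - 22.881*k - 10.1905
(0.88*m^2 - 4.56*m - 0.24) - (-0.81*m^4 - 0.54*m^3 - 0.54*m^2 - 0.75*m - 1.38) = 0.81*m^4 + 0.54*m^3 + 1.42*m^2 - 3.81*m + 1.14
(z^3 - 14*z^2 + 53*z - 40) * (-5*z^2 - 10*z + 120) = -5*z^5 + 60*z^4 - 5*z^3 - 2010*z^2 + 6760*z - 4800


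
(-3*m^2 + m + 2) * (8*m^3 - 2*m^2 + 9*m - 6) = -24*m^5 + 14*m^4 - 13*m^3 + 23*m^2 + 12*m - 12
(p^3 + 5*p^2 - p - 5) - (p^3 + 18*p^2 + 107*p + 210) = -13*p^2 - 108*p - 215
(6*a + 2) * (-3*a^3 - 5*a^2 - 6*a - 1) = -18*a^4 - 36*a^3 - 46*a^2 - 18*a - 2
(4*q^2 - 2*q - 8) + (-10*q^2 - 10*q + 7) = -6*q^2 - 12*q - 1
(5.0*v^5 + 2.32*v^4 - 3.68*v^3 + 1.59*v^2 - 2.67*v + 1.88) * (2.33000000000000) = 11.65*v^5 + 5.4056*v^4 - 8.5744*v^3 + 3.7047*v^2 - 6.2211*v + 4.3804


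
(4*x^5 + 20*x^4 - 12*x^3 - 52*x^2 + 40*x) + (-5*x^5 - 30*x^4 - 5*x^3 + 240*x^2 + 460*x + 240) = -x^5 - 10*x^4 - 17*x^3 + 188*x^2 + 500*x + 240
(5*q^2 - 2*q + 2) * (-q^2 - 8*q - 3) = -5*q^4 - 38*q^3 - q^2 - 10*q - 6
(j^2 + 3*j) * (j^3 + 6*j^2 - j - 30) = j^5 + 9*j^4 + 17*j^3 - 33*j^2 - 90*j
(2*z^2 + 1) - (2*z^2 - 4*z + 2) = 4*z - 1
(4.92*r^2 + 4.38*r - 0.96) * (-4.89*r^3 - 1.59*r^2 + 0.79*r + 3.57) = -24.0588*r^5 - 29.241*r^4 + 1.617*r^3 + 22.551*r^2 + 14.8782*r - 3.4272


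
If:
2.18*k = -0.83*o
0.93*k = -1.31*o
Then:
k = 0.00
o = 0.00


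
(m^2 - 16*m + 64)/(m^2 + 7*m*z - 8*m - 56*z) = (m - 8)/(m + 7*z)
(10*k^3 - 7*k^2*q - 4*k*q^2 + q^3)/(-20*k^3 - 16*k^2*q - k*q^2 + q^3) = (-k + q)/(2*k + q)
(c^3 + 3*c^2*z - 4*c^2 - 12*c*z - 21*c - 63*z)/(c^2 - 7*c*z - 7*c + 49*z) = (-c^2 - 3*c*z - 3*c - 9*z)/(-c + 7*z)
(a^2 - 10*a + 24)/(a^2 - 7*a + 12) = (a - 6)/(a - 3)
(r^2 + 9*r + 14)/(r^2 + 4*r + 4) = (r + 7)/(r + 2)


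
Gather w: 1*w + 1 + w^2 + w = w^2 + 2*w + 1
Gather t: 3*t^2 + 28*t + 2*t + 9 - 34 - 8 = 3*t^2 + 30*t - 33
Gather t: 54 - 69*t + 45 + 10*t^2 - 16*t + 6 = 10*t^2 - 85*t + 105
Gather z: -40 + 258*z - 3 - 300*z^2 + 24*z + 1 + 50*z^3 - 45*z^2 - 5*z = 50*z^3 - 345*z^2 + 277*z - 42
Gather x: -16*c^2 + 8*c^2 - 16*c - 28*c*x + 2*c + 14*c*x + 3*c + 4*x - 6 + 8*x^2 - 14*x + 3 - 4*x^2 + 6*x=-8*c^2 - 11*c + 4*x^2 + x*(-14*c - 4) - 3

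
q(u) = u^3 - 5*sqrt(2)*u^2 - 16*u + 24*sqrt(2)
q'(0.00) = -16.00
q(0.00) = 33.94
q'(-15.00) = 871.13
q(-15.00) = -4692.05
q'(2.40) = -32.66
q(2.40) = -31.36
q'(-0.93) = -0.25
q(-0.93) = 41.90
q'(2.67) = -32.37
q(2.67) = -40.15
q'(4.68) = -16.48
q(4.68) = -93.31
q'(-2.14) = 28.00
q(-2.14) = 26.00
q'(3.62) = -27.88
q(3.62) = -69.20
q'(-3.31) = 63.68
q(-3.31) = -26.83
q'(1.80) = -31.74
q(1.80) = -11.94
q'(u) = 3*u^2 - 10*sqrt(2)*u - 16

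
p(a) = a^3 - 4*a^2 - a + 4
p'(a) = 3*a^2 - 8*a - 1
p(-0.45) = 3.55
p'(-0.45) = 3.21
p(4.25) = 4.27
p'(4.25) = 19.19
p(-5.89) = -333.21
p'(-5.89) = 150.20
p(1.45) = -2.81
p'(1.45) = -6.29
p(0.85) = 0.87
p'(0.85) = -5.63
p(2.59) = -8.05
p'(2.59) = -1.60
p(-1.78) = -12.53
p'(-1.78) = 22.75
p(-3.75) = -101.23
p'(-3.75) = 71.19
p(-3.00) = -56.00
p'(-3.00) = 50.00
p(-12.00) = -2288.00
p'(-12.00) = 527.00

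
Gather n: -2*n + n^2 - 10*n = n^2 - 12*n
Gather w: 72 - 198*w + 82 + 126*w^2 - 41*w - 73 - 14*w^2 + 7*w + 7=112*w^2 - 232*w + 88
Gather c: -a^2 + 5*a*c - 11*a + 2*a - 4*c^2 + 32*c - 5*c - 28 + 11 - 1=-a^2 - 9*a - 4*c^2 + c*(5*a + 27) - 18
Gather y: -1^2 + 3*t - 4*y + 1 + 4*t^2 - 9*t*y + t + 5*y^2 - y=4*t^2 + 4*t + 5*y^2 + y*(-9*t - 5)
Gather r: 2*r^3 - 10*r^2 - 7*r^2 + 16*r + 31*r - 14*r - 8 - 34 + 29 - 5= 2*r^3 - 17*r^2 + 33*r - 18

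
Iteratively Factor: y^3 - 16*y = (y - 4)*(y^2 + 4*y) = (y - 4)*(y + 4)*(y)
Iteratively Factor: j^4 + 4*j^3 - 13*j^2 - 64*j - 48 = (j + 1)*(j^3 + 3*j^2 - 16*j - 48) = (j + 1)*(j + 3)*(j^2 - 16) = (j - 4)*(j + 1)*(j + 3)*(j + 4)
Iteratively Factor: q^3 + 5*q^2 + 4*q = (q + 4)*(q^2 + q) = q*(q + 4)*(q + 1)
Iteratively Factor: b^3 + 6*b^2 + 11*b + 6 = (b + 3)*(b^2 + 3*b + 2) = (b + 1)*(b + 3)*(b + 2)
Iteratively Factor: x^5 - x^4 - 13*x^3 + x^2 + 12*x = (x - 4)*(x^4 + 3*x^3 - x^2 - 3*x) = x*(x - 4)*(x^3 + 3*x^2 - x - 3) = x*(x - 4)*(x - 1)*(x^2 + 4*x + 3) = x*(x - 4)*(x - 1)*(x + 3)*(x + 1)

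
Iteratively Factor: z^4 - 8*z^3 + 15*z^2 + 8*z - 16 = (z - 1)*(z^3 - 7*z^2 + 8*z + 16) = (z - 4)*(z - 1)*(z^2 - 3*z - 4) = (z - 4)^2*(z - 1)*(z + 1)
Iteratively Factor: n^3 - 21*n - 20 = (n + 4)*(n^2 - 4*n - 5) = (n + 1)*(n + 4)*(n - 5)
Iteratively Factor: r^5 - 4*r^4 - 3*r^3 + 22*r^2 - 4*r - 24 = (r - 2)*(r^4 - 2*r^3 - 7*r^2 + 8*r + 12) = (r - 2)*(r + 2)*(r^3 - 4*r^2 + r + 6) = (r - 2)*(r + 1)*(r + 2)*(r^2 - 5*r + 6) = (r - 3)*(r - 2)*(r + 1)*(r + 2)*(r - 2)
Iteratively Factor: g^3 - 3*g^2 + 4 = (g - 2)*(g^2 - g - 2) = (g - 2)^2*(g + 1)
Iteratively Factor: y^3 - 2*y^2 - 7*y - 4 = (y - 4)*(y^2 + 2*y + 1) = (y - 4)*(y + 1)*(y + 1)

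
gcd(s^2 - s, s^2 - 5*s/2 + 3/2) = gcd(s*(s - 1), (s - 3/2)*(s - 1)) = s - 1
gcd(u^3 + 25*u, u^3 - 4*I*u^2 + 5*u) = u^2 - 5*I*u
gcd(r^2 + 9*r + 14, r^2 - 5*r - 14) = r + 2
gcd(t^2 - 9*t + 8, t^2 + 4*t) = 1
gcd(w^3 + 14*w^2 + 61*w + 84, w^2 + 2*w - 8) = w + 4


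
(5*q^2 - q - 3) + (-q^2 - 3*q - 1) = 4*q^2 - 4*q - 4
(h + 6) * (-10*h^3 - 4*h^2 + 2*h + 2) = -10*h^4 - 64*h^3 - 22*h^2 + 14*h + 12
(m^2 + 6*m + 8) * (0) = 0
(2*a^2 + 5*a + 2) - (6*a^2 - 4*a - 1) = -4*a^2 + 9*a + 3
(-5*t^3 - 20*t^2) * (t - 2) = -5*t^4 - 10*t^3 + 40*t^2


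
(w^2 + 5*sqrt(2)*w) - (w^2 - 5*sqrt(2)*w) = 10*sqrt(2)*w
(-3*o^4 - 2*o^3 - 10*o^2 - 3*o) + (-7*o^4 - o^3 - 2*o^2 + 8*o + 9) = -10*o^4 - 3*o^3 - 12*o^2 + 5*o + 9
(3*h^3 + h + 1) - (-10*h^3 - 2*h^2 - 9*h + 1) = 13*h^3 + 2*h^2 + 10*h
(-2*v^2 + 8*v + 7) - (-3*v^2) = v^2 + 8*v + 7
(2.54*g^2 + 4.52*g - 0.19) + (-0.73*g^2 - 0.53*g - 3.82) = 1.81*g^2 + 3.99*g - 4.01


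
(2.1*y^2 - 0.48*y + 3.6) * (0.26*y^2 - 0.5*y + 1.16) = 0.546*y^4 - 1.1748*y^3 + 3.612*y^2 - 2.3568*y + 4.176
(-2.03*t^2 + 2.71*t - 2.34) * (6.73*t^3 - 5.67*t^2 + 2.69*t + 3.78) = -13.6619*t^5 + 29.7484*t^4 - 36.5746*t^3 + 12.8843*t^2 + 3.9492*t - 8.8452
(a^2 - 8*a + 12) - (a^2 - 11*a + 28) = 3*a - 16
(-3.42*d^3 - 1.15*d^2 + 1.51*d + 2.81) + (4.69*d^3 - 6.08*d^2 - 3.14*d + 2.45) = 1.27*d^3 - 7.23*d^2 - 1.63*d + 5.26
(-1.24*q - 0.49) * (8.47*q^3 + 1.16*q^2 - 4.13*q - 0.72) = -10.5028*q^4 - 5.5887*q^3 + 4.5528*q^2 + 2.9165*q + 0.3528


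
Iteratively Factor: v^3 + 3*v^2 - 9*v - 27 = (v - 3)*(v^2 + 6*v + 9) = (v - 3)*(v + 3)*(v + 3)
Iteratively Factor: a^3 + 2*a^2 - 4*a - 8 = (a + 2)*(a^2 - 4) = (a - 2)*(a + 2)*(a + 2)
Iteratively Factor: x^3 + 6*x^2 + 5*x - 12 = (x + 4)*(x^2 + 2*x - 3) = (x - 1)*(x + 4)*(x + 3)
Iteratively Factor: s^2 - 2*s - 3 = (s - 3)*(s + 1)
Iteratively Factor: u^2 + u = (u)*(u + 1)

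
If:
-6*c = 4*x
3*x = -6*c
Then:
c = 0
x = 0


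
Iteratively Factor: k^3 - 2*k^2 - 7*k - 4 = (k - 4)*(k^2 + 2*k + 1) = (k - 4)*(k + 1)*(k + 1)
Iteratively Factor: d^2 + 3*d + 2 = (d + 2)*(d + 1)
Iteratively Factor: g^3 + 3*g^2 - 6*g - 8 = (g - 2)*(g^2 + 5*g + 4) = (g - 2)*(g + 4)*(g + 1)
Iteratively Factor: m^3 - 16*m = (m)*(m^2 - 16) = m*(m + 4)*(m - 4)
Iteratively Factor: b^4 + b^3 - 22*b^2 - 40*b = (b + 2)*(b^3 - b^2 - 20*b) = (b + 2)*(b + 4)*(b^2 - 5*b) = b*(b + 2)*(b + 4)*(b - 5)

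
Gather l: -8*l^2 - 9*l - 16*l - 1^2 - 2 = -8*l^2 - 25*l - 3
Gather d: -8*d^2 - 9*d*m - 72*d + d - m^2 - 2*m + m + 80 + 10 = -8*d^2 + d*(-9*m - 71) - m^2 - m + 90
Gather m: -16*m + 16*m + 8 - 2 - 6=0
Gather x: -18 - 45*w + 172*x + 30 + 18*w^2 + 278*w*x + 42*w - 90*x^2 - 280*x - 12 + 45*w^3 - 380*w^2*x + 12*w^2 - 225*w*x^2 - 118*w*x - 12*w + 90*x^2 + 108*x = 45*w^3 + 30*w^2 - 225*w*x^2 - 15*w + x*(-380*w^2 + 160*w)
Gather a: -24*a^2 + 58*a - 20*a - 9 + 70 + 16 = -24*a^2 + 38*a + 77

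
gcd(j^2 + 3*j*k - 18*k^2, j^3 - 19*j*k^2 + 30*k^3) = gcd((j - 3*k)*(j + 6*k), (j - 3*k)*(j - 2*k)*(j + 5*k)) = j - 3*k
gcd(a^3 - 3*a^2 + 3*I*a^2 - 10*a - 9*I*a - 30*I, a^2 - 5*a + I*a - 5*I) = a - 5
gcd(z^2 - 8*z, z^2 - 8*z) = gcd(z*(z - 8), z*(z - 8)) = z^2 - 8*z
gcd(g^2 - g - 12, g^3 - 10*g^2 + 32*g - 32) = g - 4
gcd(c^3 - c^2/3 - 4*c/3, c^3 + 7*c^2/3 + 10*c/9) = c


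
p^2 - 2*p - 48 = (p - 8)*(p + 6)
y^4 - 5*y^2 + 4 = (y - 2)*(y - 1)*(y + 1)*(y + 2)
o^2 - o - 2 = (o - 2)*(o + 1)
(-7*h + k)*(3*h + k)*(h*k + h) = -21*h^3*k - 21*h^3 - 4*h^2*k^2 - 4*h^2*k + h*k^3 + h*k^2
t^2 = t^2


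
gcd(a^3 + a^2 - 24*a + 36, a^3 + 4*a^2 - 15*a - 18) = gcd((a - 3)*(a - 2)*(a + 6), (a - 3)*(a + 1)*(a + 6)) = a^2 + 3*a - 18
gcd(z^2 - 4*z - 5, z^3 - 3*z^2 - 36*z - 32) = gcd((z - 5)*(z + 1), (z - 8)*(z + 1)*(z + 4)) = z + 1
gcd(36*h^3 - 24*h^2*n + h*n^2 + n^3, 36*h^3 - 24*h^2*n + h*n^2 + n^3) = 36*h^3 - 24*h^2*n + h*n^2 + n^3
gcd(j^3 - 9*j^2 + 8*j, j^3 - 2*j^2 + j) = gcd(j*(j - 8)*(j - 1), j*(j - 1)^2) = j^2 - j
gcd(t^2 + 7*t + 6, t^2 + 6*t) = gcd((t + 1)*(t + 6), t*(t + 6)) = t + 6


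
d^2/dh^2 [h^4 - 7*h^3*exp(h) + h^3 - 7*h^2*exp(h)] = -7*h^3*exp(h) - 49*h^2*exp(h) + 12*h^2 - 70*h*exp(h) + 6*h - 14*exp(h)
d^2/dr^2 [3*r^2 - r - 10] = 6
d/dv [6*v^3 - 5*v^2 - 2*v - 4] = 18*v^2 - 10*v - 2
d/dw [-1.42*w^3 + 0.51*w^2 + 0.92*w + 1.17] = -4.26*w^2 + 1.02*w + 0.92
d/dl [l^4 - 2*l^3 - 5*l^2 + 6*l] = 4*l^3 - 6*l^2 - 10*l + 6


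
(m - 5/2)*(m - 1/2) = m^2 - 3*m + 5/4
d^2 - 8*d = d*(d - 8)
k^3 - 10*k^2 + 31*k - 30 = (k - 5)*(k - 3)*(k - 2)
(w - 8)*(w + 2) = w^2 - 6*w - 16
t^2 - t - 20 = (t - 5)*(t + 4)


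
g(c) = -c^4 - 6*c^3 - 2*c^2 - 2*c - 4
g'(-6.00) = 238.00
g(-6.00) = -64.00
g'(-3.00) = -44.00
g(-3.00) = 65.00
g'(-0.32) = -2.43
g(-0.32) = -3.38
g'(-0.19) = -1.86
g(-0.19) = -3.65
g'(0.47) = -8.27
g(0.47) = -6.05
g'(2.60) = -204.38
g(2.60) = -173.87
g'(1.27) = -44.31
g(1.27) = -24.66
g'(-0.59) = -5.08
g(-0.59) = -2.41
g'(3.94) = -541.84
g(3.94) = -650.89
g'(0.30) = -4.93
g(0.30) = -4.95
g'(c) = -4*c^3 - 18*c^2 - 4*c - 2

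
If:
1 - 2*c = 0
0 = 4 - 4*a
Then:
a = 1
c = 1/2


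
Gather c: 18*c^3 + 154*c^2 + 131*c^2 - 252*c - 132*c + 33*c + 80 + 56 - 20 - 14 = 18*c^3 + 285*c^2 - 351*c + 102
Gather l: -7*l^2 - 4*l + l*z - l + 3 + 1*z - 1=-7*l^2 + l*(z - 5) + z + 2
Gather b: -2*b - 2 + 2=-2*b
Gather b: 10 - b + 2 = 12 - b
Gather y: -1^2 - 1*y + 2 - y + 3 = 4 - 2*y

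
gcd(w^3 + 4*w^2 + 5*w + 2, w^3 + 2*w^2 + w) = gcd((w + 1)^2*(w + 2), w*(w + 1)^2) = w^2 + 2*w + 1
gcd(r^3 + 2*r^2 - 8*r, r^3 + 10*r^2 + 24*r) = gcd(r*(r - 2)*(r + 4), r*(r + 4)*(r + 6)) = r^2 + 4*r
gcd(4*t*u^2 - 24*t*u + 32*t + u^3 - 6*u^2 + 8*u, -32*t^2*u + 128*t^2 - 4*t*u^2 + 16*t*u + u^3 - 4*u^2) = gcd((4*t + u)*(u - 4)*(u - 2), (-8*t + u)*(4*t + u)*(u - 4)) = 4*t*u - 16*t + u^2 - 4*u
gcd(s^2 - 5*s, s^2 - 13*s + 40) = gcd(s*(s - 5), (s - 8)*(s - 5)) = s - 5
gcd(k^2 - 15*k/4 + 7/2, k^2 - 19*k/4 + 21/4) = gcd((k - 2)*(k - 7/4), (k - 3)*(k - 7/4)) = k - 7/4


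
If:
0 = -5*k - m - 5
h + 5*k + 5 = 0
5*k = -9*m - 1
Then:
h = 1/2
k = -11/10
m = 1/2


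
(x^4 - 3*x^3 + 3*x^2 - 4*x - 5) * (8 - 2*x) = -2*x^5 + 14*x^4 - 30*x^3 + 32*x^2 - 22*x - 40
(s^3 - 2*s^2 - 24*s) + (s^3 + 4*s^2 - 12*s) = 2*s^3 + 2*s^2 - 36*s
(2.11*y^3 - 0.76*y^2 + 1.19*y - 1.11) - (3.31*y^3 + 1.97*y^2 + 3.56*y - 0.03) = -1.2*y^3 - 2.73*y^2 - 2.37*y - 1.08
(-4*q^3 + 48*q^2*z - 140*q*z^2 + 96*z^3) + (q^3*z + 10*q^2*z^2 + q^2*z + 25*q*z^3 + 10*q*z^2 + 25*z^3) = q^3*z - 4*q^3 + 10*q^2*z^2 + 49*q^2*z + 25*q*z^3 - 130*q*z^2 + 121*z^3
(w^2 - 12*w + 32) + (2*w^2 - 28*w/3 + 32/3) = 3*w^2 - 64*w/3 + 128/3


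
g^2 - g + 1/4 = (g - 1/2)^2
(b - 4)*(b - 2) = b^2 - 6*b + 8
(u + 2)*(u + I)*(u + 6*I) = u^3 + 2*u^2 + 7*I*u^2 - 6*u + 14*I*u - 12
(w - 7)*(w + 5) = w^2 - 2*w - 35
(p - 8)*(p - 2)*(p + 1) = p^3 - 9*p^2 + 6*p + 16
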